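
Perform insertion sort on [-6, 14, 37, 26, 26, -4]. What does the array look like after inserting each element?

First element -6 is already 'sorted'
Insert 14: shifted 0 elements -> [-6, 14, 37, 26, 26, -4]
Insert 37: shifted 0 elements -> [-6, 14, 37, 26, 26, -4]
Insert 26: shifted 1 elements -> [-6, 14, 26, 37, 26, -4]
Insert 26: shifted 1 elements -> [-6, 14, 26, 26, 37, -4]
Insert -4: shifted 4 elements -> [-6, -4, 14, 26, 26, 37]


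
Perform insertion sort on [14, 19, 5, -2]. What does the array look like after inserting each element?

First element 14 is already 'sorted'
Insert 19: shifted 0 elements -> [14, 19, 5, -2]
Insert 5: shifted 2 elements -> [5, 14, 19, -2]
Insert -2: shifted 3 elements -> [-2, 5, 14, 19]


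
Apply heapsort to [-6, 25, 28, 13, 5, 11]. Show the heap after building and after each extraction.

Build heap: [28, 25, 11, 13, 5, -6]
Extract 28: [25, 13, 11, -6, 5, 28]
Extract 25: [13, 5, 11, -6, 25, 28]
Extract 13: [11, 5, -6, 13, 25, 28]
Extract 11: [5, -6, 11, 13, 25, 28]
Extract 5: [-6, 5, 11, 13, 25, 28]


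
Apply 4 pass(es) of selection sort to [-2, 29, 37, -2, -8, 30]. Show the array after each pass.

Pass 1: Select minimum -8 at index 4, swap -> [-8, 29, 37, -2, -2, 30]
Pass 2: Select minimum -2 at index 3, swap -> [-8, -2, 37, 29, -2, 30]
Pass 3: Select minimum -2 at index 4, swap -> [-8, -2, -2, 29, 37, 30]
Pass 4: Select minimum 29 at index 3, swap -> [-8, -2, -2, 29, 37, 30]


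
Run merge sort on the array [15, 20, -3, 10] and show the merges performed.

Divide and conquer:
  Merge [15] + [20] -> [15, 20]
  Merge [-3] + [10] -> [-3, 10]
  Merge [15, 20] + [-3, 10] -> [-3, 10, 15, 20]


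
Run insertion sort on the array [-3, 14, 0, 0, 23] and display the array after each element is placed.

First element -3 is already 'sorted'
Insert 14: shifted 0 elements -> [-3, 14, 0, 0, 23]
Insert 0: shifted 1 elements -> [-3, 0, 14, 0, 23]
Insert 0: shifted 1 elements -> [-3, 0, 0, 14, 23]
Insert 23: shifted 0 elements -> [-3, 0, 0, 14, 23]


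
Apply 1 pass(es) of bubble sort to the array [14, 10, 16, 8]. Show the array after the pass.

After pass 1: [10, 14, 8, 16] (2 swaps)
Total swaps: 2


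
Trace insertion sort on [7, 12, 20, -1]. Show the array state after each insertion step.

First element 7 is already 'sorted'
Insert 12: shifted 0 elements -> [7, 12, 20, -1]
Insert 20: shifted 0 elements -> [7, 12, 20, -1]
Insert -1: shifted 3 elements -> [-1, 7, 12, 20]


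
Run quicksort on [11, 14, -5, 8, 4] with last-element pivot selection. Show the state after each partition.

Partition 1: pivot=4 at index 1 -> [-5, 4, 11, 8, 14]
Partition 2: pivot=14 at index 4 -> [-5, 4, 11, 8, 14]
Partition 3: pivot=8 at index 2 -> [-5, 4, 8, 11, 14]


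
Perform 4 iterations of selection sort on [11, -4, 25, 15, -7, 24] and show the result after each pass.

Pass 1: Select minimum -7 at index 4, swap -> [-7, -4, 25, 15, 11, 24]
Pass 2: Select minimum -4 at index 1, swap -> [-7, -4, 25, 15, 11, 24]
Pass 3: Select minimum 11 at index 4, swap -> [-7, -4, 11, 15, 25, 24]
Pass 4: Select minimum 15 at index 3, swap -> [-7, -4, 11, 15, 25, 24]


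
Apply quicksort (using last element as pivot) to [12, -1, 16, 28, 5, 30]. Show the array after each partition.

Partition 1: pivot=30 at index 5 -> [12, -1, 16, 28, 5, 30]
Partition 2: pivot=5 at index 1 -> [-1, 5, 16, 28, 12, 30]
Partition 3: pivot=12 at index 2 -> [-1, 5, 12, 28, 16, 30]
Partition 4: pivot=16 at index 3 -> [-1, 5, 12, 16, 28, 30]


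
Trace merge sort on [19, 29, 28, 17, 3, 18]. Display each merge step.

Divide and conquer:
  Merge [29] + [28] -> [28, 29]
  Merge [19] + [28, 29] -> [19, 28, 29]
  Merge [3] + [18] -> [3, 18]
  Merge [17] + [3, 18] -> [3, 17, 18]
  Merge [19, 28, 29] + [3, 17, 18] -> [3, 17, 18, 19, 28, 29]


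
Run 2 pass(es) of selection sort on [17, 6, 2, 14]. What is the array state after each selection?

Pass 1: Select minimum 2 at index 2, swap -> [2, 6, 17, 14]
Pass 2: Select minimum 6 at index 1, swap -> [2, 6, 17, 14]


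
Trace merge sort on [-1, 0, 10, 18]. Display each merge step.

Divide and conquer:
  Merge [-1] + [0] -> [-1, 0]
  Merge [10] + [18] -> [10, 18]
  Merge [-1, 0] + [10, 18] -> [-1, 0, 10, 18]


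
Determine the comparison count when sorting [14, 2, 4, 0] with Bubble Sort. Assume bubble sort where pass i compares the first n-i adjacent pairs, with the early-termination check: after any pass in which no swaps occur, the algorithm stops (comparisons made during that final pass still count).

Pass 1: compare adjacent pairs (0,1)..(2,3) = 3 comparison(s), 3 swap(s) -> [2, 4, 0, 14]
Pass 2: compare adjacent pairs (0,1)..(1,2) = 2 comparison(s), 1 swap(s) -> [2, 0, 4, 14]
Pass 3: compare adjacent pairs (0,1)..(0,1) = 1 comparison(s), 1 swap(s) -> [0, 2, 4, 14]
Every pass made at least one swap, so all n-1 passes run.
Total comparisons: 3 + 2 + 1 = 6


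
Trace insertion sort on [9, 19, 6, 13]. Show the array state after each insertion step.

First element 9 is already 'sorted'
Insert 19: shifted 0 elements -> [9, 19, 6, 13]
Insert 6: shifted 2 elements -> [6, 9, 19, 13]
Insert 13: shifted 1 elements -> [6, 9, 13, 19]


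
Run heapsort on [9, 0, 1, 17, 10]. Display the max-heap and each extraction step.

Build heap: [17, 10, 1, 0, 9]
Extract 17: [10, 9, 1, 0, 17]
Extract 10: [9, 0, 1, 10, 17]
Extract 9: [1, 0, 9, 10, 17]
Extract 1: [0, 1, 9, 10, 17]


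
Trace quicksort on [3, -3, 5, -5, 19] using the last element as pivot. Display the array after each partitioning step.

Partition 1: pivot=19 at index 4 -> [3, -3, 5, -5, 19]
Partition 2: pivot=-5 at index 0 -> [-5, -3, 5, 3, 19]
Partition 3: pivot=3 at index 2 -> [-5, -3, 3, 5, 19]


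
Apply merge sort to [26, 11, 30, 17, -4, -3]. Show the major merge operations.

Divide and conquer:
  Merge [11] + [30] -> [11, 30]
  Merge [26] + [11, 30] -> [11, 26, 30]
  Merge [-4] + [-3] -> [-4, -3]
  Merge [17] + [-4, -3] -> [-4, -3, 17]
  Merge [11, 26, 30] + [-4, -3, 17] -> [-4, -3, 11, 17, 26, 30]


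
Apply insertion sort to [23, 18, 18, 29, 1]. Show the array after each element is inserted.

First element 23 is already 'sorted'
Insert 18: shifted 1 elements -> [18, 23, 18, 29, 1]
Insert 18: shifted 1 elements -> [18, 18, 23, 29, 1]
Insert 29: shifted 0 elements -> [18, 18, 23, 29, 1]
Insert 1: shifted 4 elements -> [1, 18, 18, 23, 29]


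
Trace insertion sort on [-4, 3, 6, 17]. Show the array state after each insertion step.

First element -4 is already 'sorted'
Insert 3: shifted 0 elements -> [-4, 3, 6, 17]
Insert 6: shifted 0 elements -> [-4, 3, 6, 17]
Insert 17: shifted 0 elements -> [-4, 3, 6, 17]


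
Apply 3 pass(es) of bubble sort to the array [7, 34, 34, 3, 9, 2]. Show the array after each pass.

After pass 1: [7, 34, 3, 9, 2, 34] (3 swaps)
After pass 2: [7, 3, 9, 2, 34, 34] (3 swaps)
After pass 3: [3, 7, 2, 9, 34, 34] (2 swaps)
Total swaps: 8


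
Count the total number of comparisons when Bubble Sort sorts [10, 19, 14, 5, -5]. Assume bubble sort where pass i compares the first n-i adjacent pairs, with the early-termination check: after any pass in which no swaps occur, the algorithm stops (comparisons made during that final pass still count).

Pass 1: compare adjacent pairs (0,1)..(3,4) = 4 comparison(s), 3 swap(s) -> [10, 14, 5, -5, 19]
Pass 2: compare adjacent pairs (0,1)..(2,3) = 3 comparison(s), 2 swap(s) -> [10, 5, -5, 14, 19]
Pass 3: compare adjacent pairs (0,1)..(1,2) = 2 comparison(s), 2 swap(s) -> [5, -5, 10, 14, 19]
Pass 4: compare adjacent pairs (0,1)..(0,1) = 1 comparison(s), 1 swap(s) -> [-5, 5, 10, 14, 19]
Every pass made at least one swap, so all n-1 passes run.
Total comparisons: 4 + 3 + 2 + 1 = 10


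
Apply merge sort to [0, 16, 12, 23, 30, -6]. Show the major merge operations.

Divide and conquer:
  Merge [16] + [12] -> [12, 16]
  Merge [0] + [12, 16] -> [0, 12, 16]
  Merge [30] + [-6] -> [-6, 30]
  Merge [23] + [-6, 30] -> [-6, 23, 30]
  Merge [0, 12, 16] + [-6, 23, 30] -> [-6, 0, 12, 16, 23, 30]


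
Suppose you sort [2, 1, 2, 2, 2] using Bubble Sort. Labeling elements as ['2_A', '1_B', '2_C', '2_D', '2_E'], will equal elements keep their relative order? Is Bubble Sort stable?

Trace Bubble Sort on the labeled array (the key is the number; the letter only tracks identity):
  After pass 1: [1_B, 2_A, 2_C, 2_D, 2_E]
  After pass 2: [1_B, 2_A, 2_C, 2_D, 2_E] (no swaps, done)
Final order: [1_B, 2_A, 2_C, 2_D, 2_E]
Equal keys:
  value 2: originally 2_A, 2_C, 2_D, 2_E; after sorting 2_A, 2_C, 2_D, 2_E -> order preserved
All equal keys kept their original relative order. Bubble Sort is stable: it only swaps adjacent elements when the left one is strictly greater, so equal keys never move past each other.
Answer: Stable


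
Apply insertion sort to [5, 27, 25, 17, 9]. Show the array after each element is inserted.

First element 5 is already 'sorted'
Insert 27: shifted 0 elements -> [5, 27, 25, 17, 9]
Insert 25: shifted 1 elements -> [5, 25, 27, 17, 9]
Insert 17: shifted 2 elements -> [5, 17, 25, 27, 9]
Insert 9: shifted 3 elements -> [5, 9, 17, 25, 27]


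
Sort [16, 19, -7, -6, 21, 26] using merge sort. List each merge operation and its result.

Divide and conquer:
  Merge [19] + [-7] -> [-7, 19]
  Merge [16] + [-7, 19] -> [-7, 16, 19]
  Merge [21] + [26] -> [21, 26]
  Merge [-6] + [21, 26] -> [-6, 21, 26]
  Merge [-7, 16, 19] + [-6, 21, 26] -> [-7, -6, 16, 19, 21, 26]


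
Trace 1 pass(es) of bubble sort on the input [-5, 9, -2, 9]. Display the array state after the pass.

After pass 1: [-5, -2, 9, 9] (1 swaps)
Total swaps: 1


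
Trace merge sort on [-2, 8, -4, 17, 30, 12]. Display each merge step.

Divide and conquer:
  Merge [8] + [-4] -> [-4, 8]
  Merge [-2] + [-4, 8] -> [-4, -2, 8]
  Merge [30] + [12] -> [12, 30]
  Merge [17] + [12, 30] -> [12, 17, 30]
  Merge [-4, -2, 8] + [12, 17, 30] -> [-4, -2, 8, 12, 17, 30]


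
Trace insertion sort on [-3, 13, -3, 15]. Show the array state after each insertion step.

First element -3 is already 'sorted'
Insert 13: shifted 0 elements -> [-3, 13, -3, 15]
Insert -3: shifted 1 elements -> [-3, -3, 13, 15]
Insert 15: shifted 0 elements -> [-3, -3, 13, 15]


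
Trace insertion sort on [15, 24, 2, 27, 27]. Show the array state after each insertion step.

First element 15 is already 'sorted'
Insert 24: shifted 0 elements -> [15, 24, 2, 27, 27]
Insert 2: shifted 2 elements -> [2, 15, 24, 27, 27]
Insert 27: shifted 0 elements -> [2, 15, 24, 27, 27]
Insert 27: shifted 0 elements -> [2, 15, 24, 27, 27]


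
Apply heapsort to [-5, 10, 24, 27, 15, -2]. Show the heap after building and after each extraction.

Build heap: [27, 15, 24, 10, -5, -2]
Extract 27: [24, 15, -2, 10, -5, 27]
Extract 24: [15, 10, -2, -5, 24, 27]
Extract 15: [10, -5, -2, 15, 24, 27]
Extract 10: [-2, -5, 10, 15, 24, 27]
Extract -2: [-5, -2, 10, 15, 24, 27]


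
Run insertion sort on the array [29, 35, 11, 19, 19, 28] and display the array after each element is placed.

First element 29 is already 'sorted'
Insert 35: shifted 0 elements -> [29, 35, 11, 19, 19, 28]
Insert 11: shifted 2 elements -> [11, 29, 35, 19, 19, 28]
Insert 19: shifted 2 elements -> [11, 19, 29, 35, 19, 28]
Insert 19: shifted 2 elements -> [11, 19, 19, 29, 35, 28]
Insert 28: shifted 2 elements -> [11, 19, 19, 28, 29, 35]


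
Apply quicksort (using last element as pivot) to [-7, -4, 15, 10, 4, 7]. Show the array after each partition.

Partition 1: pivot=7 at index 3 -> [-7, -4, 4, 7, 15, 10]
Partition 2: pivot=4 at index 2 -> [-7, -4, 4, 7, 15, 10]
Partition 3: pivot=-4 at index 1 -> [-7, -4, 4, 7, 15, 10]
Partition 4: pivot=10 at index 4 -> [-7, -4, 4, 7, 10, 15]


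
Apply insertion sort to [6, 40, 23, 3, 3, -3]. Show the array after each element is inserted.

First element 6 is already 'sorted'
Insert 40: shifted 0 elements -> [6, 40, 23, 3, 3, -3]
Insert 23: shifted 1 elements -> [6, 23, 40, 3, 3, -3]
Insert 3: shifted 3 elements -> [3, 6, 23, 40, 3, -3]
Insert 3: shifted 3 elements -> [3, 3, 6, 23, 40, -3]
Insert -3: shifted 5 elements -> [-3, 3, 3, 6, 23, 40]


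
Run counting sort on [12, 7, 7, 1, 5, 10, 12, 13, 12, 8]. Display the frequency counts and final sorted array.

Count array: [0, 1, 0, 0, 0, 1, 0, 2, 1, 0, 1, 0, 3, 1]
(count[i] = number of elements equal to i)
Cumulative count: [0, 1, 1, 1, 1, 2, 2, 4, 5, 5, 6, 6, 9, 10]
Sorted: [1, 5, 7, 7, 8, 10, 12, 12, 12, 13]


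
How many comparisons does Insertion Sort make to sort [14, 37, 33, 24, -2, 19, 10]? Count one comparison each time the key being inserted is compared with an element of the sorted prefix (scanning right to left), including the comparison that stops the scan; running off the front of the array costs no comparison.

Insert 37: 14 <= 37 (stop) = 1 comparison(s) -> [14, 37, 33, 24, -2, 19, 10]
Insert 33: 37 > 33 (shift), 14 <= 33 (stop) = 2 comparison(s) -> [14, 33, 37, 24, -2, 19, 10]
Insert 24: 37 > 24 (shift), 33 > 24 (shift), 14 <= 24 (stop) = 3 comparison(s) -> [14, 24, 33, 37, -2, 19, 10]
Insert -2: 37 > -2 (shift), 33 > -2 (shift), 24 > -2 (shift), 14 > -2 (shift), reached front = 4 comparison(s) -> [-2, 14, 24, 33, 37, 19, 10]
Insert 19: 37 > 19 (shift), 33 > 19 (shift), 24 > 19 (shift), 14 <= 19 (stop) = 4 comparison(s) -> [-2, 14, 19, 24, 33, 37, 10]
Insert 10: 37 > 10 (shift), 33 > 10 (shift), 24 > 10 (shift), 19 > 10 (shift), 14 > 10 (shift), -2 <= 10 (stop) = 6 comparison(s) -> [-2, 10, 14, 19, 24, 33, 37]
Total comparisons: 1 + 2 + 3 + 4 + 4 + 6 = 20


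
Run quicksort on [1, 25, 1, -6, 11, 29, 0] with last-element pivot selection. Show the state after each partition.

Partition 1: pivot=0 at index 1 -> [-6, 0, 1, 1, 11, 29, 25]
Partition 2: pivot=25 at index 5 -> [-6, 0, 1, 1, 11, 25, 29]
Partition 3: pivot=11 at index 4 -> [-6, 0, 1, 1, 11, 25, 29]
Partition 4: pivot=1 at index 3 -> [-6, 0, 1, 1, 11, 25, 29]


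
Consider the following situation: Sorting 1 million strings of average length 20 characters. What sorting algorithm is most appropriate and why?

Best choice: MSD radix sort or Mergesort
Reason: MSD radix sort is a non-comparison sort that buckets the strings by successive character positions, running in time proportional to the total number of characters examined rather than O(n log n) string comparisons; mergesort is a stable O(n log n)-comparison alternative that works for arbitrary variable-length keys


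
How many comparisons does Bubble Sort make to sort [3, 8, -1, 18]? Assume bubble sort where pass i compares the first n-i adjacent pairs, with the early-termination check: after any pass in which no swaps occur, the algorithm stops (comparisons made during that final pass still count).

Pass 1: compare adjacent pairs (0,1)..(2,3) = 3 comparison(s), 1 swap(s) -> [3, -1, 8, 18]
Pass 2: compare adjacent pairs (0,1)..(1,2) = 2 comparison(s), 1 swap(s) -> [-1, 3, 8, 18]
Pass 3: compare adjacent pairs (0,1)..(0,1) = 1 comparison(s), 0 swap(s) -> [-1, 3, 8, 18]
No swaps in this pass, so bubble sort stops here.
Total comparisons: 3 + 2 + 1 = 6


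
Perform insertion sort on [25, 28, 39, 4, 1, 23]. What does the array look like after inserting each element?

First element 25 is already 'sorted'
Insert 28: shifted 0 elements -> [25, 28, 39, 4, 1, 23]
Insert 39: shifted 0 elements -> [25, 28, 39, 4, 1, 23]
Insert 4: shifted 3 elements -> [4, 25, 28, 39, 1, 23]
Insert 1: shifted 4 elements -> [1, 4, 25, 28, 39, 23]
Insert 23: shifted 3 elements -> [1, 4, 23, 25, 28, 39]


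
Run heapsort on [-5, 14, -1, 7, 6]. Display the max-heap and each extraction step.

Build heap: [14, 7, -1, -5, 6]
Extract 14: [7, 6, -1, -5, 14]
Extract 7: [6, -5, -1, 7, 14]
Extract 6: [-1, -5, 6, 7, 14]
Extract -1: [-5, -1, 6, 7, 14]


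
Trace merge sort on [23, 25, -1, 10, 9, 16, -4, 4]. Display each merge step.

Divide and conquer:
  Merge [23] + [25] -> [23, 25]
  Merge [-1] + [10] -> [-1, 10]
  Merge [23, 25] + [-1, 10] -> [-1, 10, 23, 25]
  Merge [9] + [16] -> [9, 16]
  Merge [-4] + [4] -> [-4, 4]
  Merge [9, 16] + [-4, 4] -> [-4, 4, 9, 16]
  Merge [-1, 10, 23, 25] + [-4, 4, 9, 16] -> [-4, -1, 4, 9, 10, 16, 23, 25]


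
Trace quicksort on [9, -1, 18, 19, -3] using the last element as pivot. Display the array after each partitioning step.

Partition 1: pivot=-3 at index 0 -> [-3, -1, 18, 19, 9]
Partition 2: pivot=9 at index 2 -> [-3, -1, 9, 19, 18]
Partition 3: pivot=18 at index 3 -> [-3, -1, 9, 18, 19]


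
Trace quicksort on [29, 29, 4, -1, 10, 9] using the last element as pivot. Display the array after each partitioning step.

Partition 1: pivot=9 at index 2 -> [4, -1, 9, 29, 10, 29]
Partition 2: pivot=-1 at index 0 -> [-1, 4, 9, 29, 10, 29]
Partition 3: pivot=29 at index 5 -> [-1, 4, 9, 29, 10, 29]
Partition 4: pivot=10 at index 3 -> [-1, 4, 9, 10, 29, 29]


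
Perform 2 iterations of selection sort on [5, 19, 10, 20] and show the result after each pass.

Pass 1: Select minimum 5 at index 0, swap -> [5, 19, 10, 20]
Pass 2: Select minimum 10 at index 2, swap -> [5, 10, 19, 20]


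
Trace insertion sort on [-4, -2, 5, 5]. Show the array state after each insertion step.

First element -4 is already 'sorted'
Insert -2: shifted 0 elements -> [-4, -2, 5, 5]
Insert 5: shifted 0 elements -> [-4, -2, 5, 5]
Insert 5: shifted 0 elements -> [-4, -2, 5, 5]


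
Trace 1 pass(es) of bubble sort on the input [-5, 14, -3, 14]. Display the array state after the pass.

After pass 1: [-5, -3, 14, 14] (1 swaps)
Total swaps: 1


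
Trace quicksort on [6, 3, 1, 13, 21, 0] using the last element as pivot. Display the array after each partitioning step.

Partition 1: pivot=0 at index 0 -> [0, 3, 1, 13, 21, 6]
Partition 2: pivot=6 at index 3 -> [0, 3, 1, 6, 21, 13]
Partition 3: pivot=1 at index 1 -> [0, 1, 3, 6, 21, 13]
Partition 4: pivot=13 at index 4 -> [0, 1, 3, 6, 13, 21]


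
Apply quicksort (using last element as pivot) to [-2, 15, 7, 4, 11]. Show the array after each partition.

Partition 1: pivot=11 at index 3 -> [-2, 7, 4, 11, 15]
Partition 2: pivot=4 at index 1 -> [-2, 4, 7, 11, 15]


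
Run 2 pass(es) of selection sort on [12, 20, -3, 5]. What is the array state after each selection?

Pass 1: Select minimum -3 at index 2, swap -> [-3, 20, 12, 5]
Pass 2: Select minimum 5 at index 3, swap -> [-3, 5, 12, 20]


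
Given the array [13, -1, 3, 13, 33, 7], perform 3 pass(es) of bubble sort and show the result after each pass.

After pass 1: [-1, 3, 13, 13, 7, 33] (3 swaps)
After pass 2: [-1, 3, 13, 7, 13, 33] (1 swaps)
After pass 3: [-1, 3, 7, 13, 13, 33] (1 swaps)
Total swaps: 5


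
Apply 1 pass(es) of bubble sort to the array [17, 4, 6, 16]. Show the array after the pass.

After pass 1: [4, 6, 16, 17] (3 swaps)
Total swaps: 3


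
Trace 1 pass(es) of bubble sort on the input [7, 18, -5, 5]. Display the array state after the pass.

After pass 1: [7, -5, 5, 18] (2 swaps)
Total swaps: 2


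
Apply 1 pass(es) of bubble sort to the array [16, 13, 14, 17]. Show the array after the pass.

After pass 1: [13, 14, 16, 17] (2 swaps)
Total swaps: 2


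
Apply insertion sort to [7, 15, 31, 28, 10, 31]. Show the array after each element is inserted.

First element 7 is already 'sorted'
Insert 15: shifted 0 elements -> [7, 15, 31, 28, 10, 31]
Insert 31: shifted 0 elements -> [7, 15, 31, 28, 10, 31]
Insert 28: shifted 1 elements -> [7, 15, 28, 31, 10, 31]
Insert 10: shifted 3 elements -> [7, 10, 15, 28, 31, 31]
Insert 31: shifted 0 elements -> [7, 10, 15, 28, 31, 31]


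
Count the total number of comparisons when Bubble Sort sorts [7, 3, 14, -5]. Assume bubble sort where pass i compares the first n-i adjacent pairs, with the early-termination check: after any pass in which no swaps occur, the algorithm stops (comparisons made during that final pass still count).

Pass 1: compare adjacent pairs (0,1)..(2,3) = 3 comparison(s), 2 swap(s) -> [3, 7, -5, 14]
Pass 2: compare adjacent pairs (0,1)..(1,2) = 2 comparison(s), 1 swap(s) -> [3, -5, 7, 14]
Pass 3: compare adjacent pairs (0,1)..(0,1) = 1 comparison(s), 1 swap(s) -> [-5, 3, 7, 14]
Every pass made at least one swap, so all n-1 passes run.
Total comparisons: 3 + 2 + 1 = 6


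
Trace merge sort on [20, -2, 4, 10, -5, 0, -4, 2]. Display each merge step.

Divide and conquer:
  Merge [20] + [-2] -> [-2, 20]
  Merge [4] + [10] -> [4, 10]
  Merge [-2, 20] + [4, 10] -> [-2, 4, 10, 20]
  Merge [-5] + [0] -> [-5, 0]
  Merge [-4] + [2] -> [-4, 2]
  Merge [-5, 0] + [-4, 2] -> [-5, -4, 0, 2]
  Merge [-2, 4, 10, 20] + [-5, -4, 0, 2] -> [-5, -4, -2, 0, 2, 4, 10, 20]


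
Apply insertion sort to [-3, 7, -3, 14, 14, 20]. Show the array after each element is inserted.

First element -3 is already 'sorted'
Insert 7: shifted 0 elements -> [-3, 7, -3, 14, 14, 20]
Insert -3: shifted 1 elements -> [-3, -3, 7, 14, 14, 20]
Insert 14: shifted 0 elements -> [-3, -3, 7, 14, 14, 20]
Insert 14: shifted 0 elements -> [-3, -3, 7, 14, 14, 20]
Insert 20: shifted 0 elements -> [-3, -3, 7, 14, 14, 20]


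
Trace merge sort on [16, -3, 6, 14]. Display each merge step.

Divide and conquer:
  Merge [16] + [-3] -> [-3, 16]
  Merge [6] + [14] -> [6, 14]
  Merge [-3, 16] + [6, 14] -> [-3, 6, 14, 16]


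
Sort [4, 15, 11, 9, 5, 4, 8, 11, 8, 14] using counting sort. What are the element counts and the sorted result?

Count array: [0, 0, 0, 0, 2, 1, 0, 0, 2, 1, 0, 2, 0, 0, 1, 1]
(count[i] = number of elements equal to i)
Cumulative count: [0, 0, 0, 0, 2, 3, 3, 3, 5, 6, 6, 8, 8, 8, 9, 10]
Sorted: [4, 4, 5, 8, 8, 9, 11, 11, 14, 15]


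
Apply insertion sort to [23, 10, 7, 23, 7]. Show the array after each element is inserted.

First element 23 is already 'sorted'
Insert 10: shifted 1 elements -> [10, 23, 7, 23, 7]
Insert 7: shifted 2 elements -> [7, 10, 23, 23, 7]
Insert 23: shifted 0 elements -> [7, 10, 23, 23, 7]
Insert 7: shifted 3 elements -> [7, 7, 10, 23, 23]


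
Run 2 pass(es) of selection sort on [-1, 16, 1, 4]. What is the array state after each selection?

Pass 1: Select minimum -1 at index 0, swap -> [-1, 16, 1, 4]
Pass 2: Select minimum 1 at index 2, swap -> [-1, 1, 16, 4]


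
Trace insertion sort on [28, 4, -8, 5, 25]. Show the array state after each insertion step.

First element 28 is already 'sorted'
Insert 4: shifted 1 elements -> [4, 28, -8, 5, 25]
Insert -8: shifted 2 elements -> [-8, 4, 28, 5, 25]
Insert 5: shifted 1 elements -> [-8, 4, 5, 28, 25]
Insert 25: shifted 1 elements -> [-8, 4, 5, 25, 28]


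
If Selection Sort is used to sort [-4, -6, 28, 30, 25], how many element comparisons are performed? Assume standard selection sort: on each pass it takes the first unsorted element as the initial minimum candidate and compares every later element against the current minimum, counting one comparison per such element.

Pass 1: scan indices 1..4 for the minimum = 4 comparison(s); min is -6, place at index 0 -> [-6, -4, 28, 30, 25]
Pass 2: scan indices 2..4 for the minimum = 3 comparison(s); min is -4, place at index 1 -> [-6, -4, 28, 30, 25]
Pass 3: scan indices 3..4 for the minimum = 2 comparison(s); min is 25, place at index 2 -> [-6, -4, 25, 30, 28]
Pass 4: scan indices 4..4 for the minimum = 1 comparison(s); min is 28, place at index 3 -> [-6, -4, 25, 28, 30]
Selection sort always scans the whole unsorted suffix, so the count is (n-1) + (n-2) + ... + 1 = n(n-1)/2 = 5*4/2 = 10 regardless of the input order.
Total comparisons: 4 + 3 + 2 + 1 = 10


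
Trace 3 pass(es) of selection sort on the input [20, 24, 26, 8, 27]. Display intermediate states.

Pass 1: Select minimum 8 at index 3, swap -> [8, 24, 26, 20, 27]
Pass 2: Select minimum 20 at index 3, swap -> [8, 20, 26, 24, 27]
Pass 3: Select minimum 24 at index 3, swap -> [8, 20, 24, 26, 27]


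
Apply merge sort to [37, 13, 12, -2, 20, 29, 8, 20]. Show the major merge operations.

Divide and conquer:
  Merge [37] + [13] -> [13, 37]
  Merge [12] + [-2] -> [-2, 12]
  Merge [13, 37] + [-2, 12] -> [-2, 12, 13, 37]
  Merge [20] + [29] -> [20, 29]
  Merge [8] + [20] -> [8, 20]
  Merge [20, 29] + [8, 20] -> [8, 20, 20, 29]
  Merge [-2, 12, 13, 37] + [8, 20, 20, 29] -> [-2, 8, 12, 13, 20, 20, 29, 37]


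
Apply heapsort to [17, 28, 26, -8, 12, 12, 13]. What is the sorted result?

Build heap: [28, 17, 26, -8, 12, 12, 13]
Extract 28: [26, 17, 13, -8, 12, 12, 28]
Extract 26: [17, 12, 13, -8, 12, 26, 28]
Extract 17: [13, 12, 12, -8, 17, 26, 28]
Extract 13: [12, -8, 12, 13, 17, 26, 28]
Extract 12: [12, -8, 12, 13, 17, 26, 28]
Extract 12: [-8, 12, 12, 13, 17, 26, 28]


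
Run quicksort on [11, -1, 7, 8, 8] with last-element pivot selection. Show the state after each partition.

Partition 1: pivot=8 at index 3 -> [-1, 7, 8, 8, 11]
Partition 2: pivot=8 at index 2 -> [-1, 7, 8, 8, 11]
Partition 3: pivot=7 at index 1 -> [-1, 7, 8, 8, 11]


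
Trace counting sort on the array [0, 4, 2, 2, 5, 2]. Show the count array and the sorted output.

Count array: [1, 0, 3, 0, 1, 1]
(count[i] = number of elements equal to i)
Cumulative count: [1, 1, 4, 4, 5, 6]
Sorted: [0, 2, 2, 2, 4, 5]


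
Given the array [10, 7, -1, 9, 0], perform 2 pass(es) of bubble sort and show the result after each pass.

After pass 1: [7, -1, 9, 0, 10] (4 swaps)
After pass 2: [-1, 7, 0, 9, 10] (2 swaps)
Total swaps: 6


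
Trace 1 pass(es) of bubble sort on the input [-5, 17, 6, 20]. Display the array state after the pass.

After pass 1: [-5, 6, 17, 20] (1 swaps)
Total swaps: 1


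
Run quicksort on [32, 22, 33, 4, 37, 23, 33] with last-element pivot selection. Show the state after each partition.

Partition 1: pivot=33 at index 5 -> [32, 22, 33, 4, 23, 33, 37]
Partition 2: pivot=23 at index 2 -> [22, 4, 23, 32, 33, 33, 37]
Partition 3: pivot=4 at index 0 -> [4, 22, 23, 32, 33, 33, 37]
Partition 4: pivot=33 at index 4 -> [4, 22, 23, 32, 33, 33, 37]


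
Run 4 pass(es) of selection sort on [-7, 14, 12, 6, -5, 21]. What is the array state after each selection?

Pass 1: Select minimum -7 at index 0, swap -> [-7, 14, 12, 6, -5, 21]
Pass 2: Select minimum -5 at index 4, swap -> [-7, -5, 12, 6, 14, 21]
Pass 3: Select minimum 6 at index 3, swap -> [-7, -5, 6, 12, 14, 21]
Pass 4: Select minimum 12 at index 3, swap -> [-7, -5, 6, 12, 14, 21]


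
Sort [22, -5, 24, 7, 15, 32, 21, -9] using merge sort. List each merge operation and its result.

Divide and conquer:
  Merge [22] + [-5] -> [-5, 22]
  Merge [24] + [7] -> [7, 24]
  Merge [-5, 22] + [7, 24] -> [-5, 7, 22, 24]
  Merge [15] + [32] -> [15, 32]
  Merge [21] + [-9] -> [-9, 21]
  Merge [15, 32] + [-9, 21] -> [-9, 15, 21, 32]
  Merge [-5, 7, 22, 24] + [-9, 15, 21, 32] -> [-9, -5, 7, 15, 21, 22, 24, 32]


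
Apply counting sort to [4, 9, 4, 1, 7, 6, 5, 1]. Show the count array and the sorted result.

Count array: [0, 2, 0, 0, 2, 1, 1, 1, 0, 1]
(count[i] = number of elements equal to i)
Cumulative count: [0, 2, 2, 2, 4, 5, 6, 7, 7, 8]
Sorted: [1, 1, 4, 4, 5, 6, 7, 9]


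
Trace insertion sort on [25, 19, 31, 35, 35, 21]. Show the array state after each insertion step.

First element 25 is already 'sorted'
Insert 19: shifted 1 elements -> [19, 25, 31, 35, 35, 21]
Insert 31: shifted 0 elements -> [19, 25, 31, 35, 35, 21]
Insert 35: shifted 0 elements -> [19, 25, 31, 35, 35, 21]
Insert 35: shifted 0 elements -> [19, 25, 31, 35, 35, 21]
Insert 21: shifted 4 elements -> [19, 21, 25, 31, 35, 35]


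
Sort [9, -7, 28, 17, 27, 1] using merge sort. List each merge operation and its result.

Divide and conquer:
  Merge [-7] + [28] -> [-7, 28]
  Merge [9] + [-7, 28] -> [-7, 9, 28]
  Merge [27] + [1] -> [1, 27]
  Merge [17] + [1, 27] -> [1, 17, 27]
  Merge [-7, 9, 28] + [1, 17, 27] -> [-7, 1, 9, 17, 27, 28]


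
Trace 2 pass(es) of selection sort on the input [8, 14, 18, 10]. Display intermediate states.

Pass 1: Select minimum 8 at index 0, swap -> [8, 14, 18, 10]
Pass 2: Select minimum 10 at index 3, swap -> [8, 10, 18, 14]


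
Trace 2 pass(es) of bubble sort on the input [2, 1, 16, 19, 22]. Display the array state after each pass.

After pass 1: [1, 2, 16, 19, 22] (1 swaps)
After pass 2: [1, 2, 16, 19, 22] (0 swaps)
Total swaps: 1


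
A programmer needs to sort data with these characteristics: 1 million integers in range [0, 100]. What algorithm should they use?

Best choice: Counting sort
Reason: O(n + k) where k=100 is small; linear time beats O(n log n)


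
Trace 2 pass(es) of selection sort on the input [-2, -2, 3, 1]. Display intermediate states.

Pass 1: Select minimum -2 at index 0, swap -> [-2, -2, 3, 1]
Pass 2: Select minimum -2 at index 1, swap -> [-2, -2, 3, 1]


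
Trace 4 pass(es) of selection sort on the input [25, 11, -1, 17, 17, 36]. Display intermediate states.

Pass 1: Select minimum -1 at index 2, swap -> [-1, 11, 25, 17, 17, 36]
Pass 2: Select minimum 11 at index 1, swap -> [-1, 11, 25, 17, 17, 36]
Pass 3: Select minimum 17 at index 3, swap -> [-1, 11, 17, 25, 17, 36]
Pass 4: Select minimum 17 at index 4, swap -> [-1, 11, 17, 17, 25, 36]


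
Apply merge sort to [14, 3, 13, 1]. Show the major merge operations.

Divide and conquer:
  Merge [14] + [3] -> [3, 14]
  Merge [13] + [1] -> [1, 13]
  Merge [3, 14] + [1, 13] -> [1, 3, 13, 14]


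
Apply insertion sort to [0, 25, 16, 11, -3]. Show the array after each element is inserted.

First element 0 is already 'sorted'
Insert 25: shifted 0 elements -> [0, 25, 16, 11, -3]
Insert 16: shifted 1 elements -> [0, 16, 25, 11, -3]
Insert 11: shifted 2 elements -> [0, 11, 16, 25, -3]
Insert -3: shifted 4 elements -> [-3, 0, 11, 16, 25]


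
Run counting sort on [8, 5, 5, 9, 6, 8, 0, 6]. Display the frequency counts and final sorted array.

Count array: [1, 0, 0, 0, 0, 2, 2, 0, 2, 1]
(count[i] = number of elements equal to i)
Cumulative count: [1, 1, 1, 1, 1, 3, 5, 5, 7, 8]
Sorted: [0, 5, 5, 6, 6, 8, 8, 9]


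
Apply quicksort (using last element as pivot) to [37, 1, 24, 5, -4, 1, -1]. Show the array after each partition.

Partition 1: pivot=-1 at index 1 -> [-4, -1, 24, 5, 37, 1, 1]
Partition 2: pivot=1 at index 3 -> [-4, -1, 1, 1, 37, 24, 5]
Partition 3: pivot=5 at index 4 -> [-4, -1, 1, 1, 5, 24, 37]
Partition 4: pivot=37 at index 6 -> [-4, -1, 1, 1, 5, 24, 37]


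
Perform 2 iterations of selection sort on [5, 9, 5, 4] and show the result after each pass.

Pass 1: Select minimum 4 at index 3, swap -> [4, 9, 5, 5]
Pass 2: Select minimum 5 at index 2, swap -> [4, 5, 9, 5]


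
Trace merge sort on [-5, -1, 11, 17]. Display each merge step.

Divide and conquer:
  Merge [-5] + [-1] -> [-5, -1]
  Merge [11] + [17] -> [11, 17]
  Merge [-5, -1] + [11, 17] -> [-5, -1, 11, 17]


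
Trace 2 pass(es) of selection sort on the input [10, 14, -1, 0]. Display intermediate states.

Pass 1: Select minimum -1 at index 2, swap -> [-1, 14, 10, 0]
Pass 2: Select minimum 0 at index 3, swap -> [-1, 0, 10, 14]


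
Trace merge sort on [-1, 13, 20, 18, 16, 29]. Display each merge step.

Divide and conquer:
  Merge [13] + [20] -> [13, 20]
  Merge [-1] + [13, 20] -> [-1, 13, 20]
  Merge [16] + [29] -> [16, 29]
  Merge [18] + [16, 29] -> [16, 18, 29]
  Merge [-1, 13, 20] + [16, 18, 29] -> [-1, 13, 16, 18, 20, 29]


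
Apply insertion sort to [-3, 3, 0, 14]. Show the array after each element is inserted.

First element -3 is already 'sorted'
Insert 3: shifted 0 elements -> [-3, 3, 0, 14]
Insert 0: shifted 1 elements -> [-3, 0, 3, 14]
Insert 14: shifted 0 elements -> [-3, 0, 3, 14]


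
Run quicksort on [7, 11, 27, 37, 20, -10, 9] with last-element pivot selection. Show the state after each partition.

Partition 1: pivot=9 at index 2 -> [7, -10, 9, 37, 20, 11, 27]
Partition 2: pivot=-10 at index 0 -> [-10, 7, 9, 37, 20, 11, 27]
Partition 3: pivot=27 at index 5 -> [-10, 7, 9, 20, 11, 27, 37]
Partition 4: pivot=11 at index 3 -> [-10, 7, 9, 11, 20, 27, 37]


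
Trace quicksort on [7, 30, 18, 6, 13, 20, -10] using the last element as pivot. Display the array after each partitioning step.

Partition 1: pivot=-10 at index 0 -> [-10, 30, 18, 6, 13, 20, 7]
Partition 2: pivot=7 at index 2 -> [-10, 6, 7, 30, 13, 20, 18]
Partition 3: pivot=18 at index 4 -> [-10, 6, 7, 13, 18, 20, 30]
Partition 4: pivot=30 at index 6 -> [-10, 6, 7, 13, 18, 20, 30]


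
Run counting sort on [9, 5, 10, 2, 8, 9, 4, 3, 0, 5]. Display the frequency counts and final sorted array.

Count array: [1, 0, 1, 1, 1, 2, 0, 0, 1, 2, 1]
(count[i] = number of elements equal to i)
Cumulative count: [1, 1, 2, 3, 4, 6, 6, 6, 7, 9, 10]
Sorted: [0, 2, 3, 4, 5, 5, 8, 9, 9, 10]


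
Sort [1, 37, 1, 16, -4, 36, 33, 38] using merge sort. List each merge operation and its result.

Divide and conquer:
  Merge [1] + [37] -> [1, 37]
  Merge [1] + [16] -> [1, 16]
  Merge [1, 37] + [1, 16] -> [1, 1, 16, 37]
  Merge [-4] + [36] -> [-4, 36]
  Merge [33] + [38] -> [33, 38]
  Merge [-4, 36] + [33, 38] -> [-4, 33, 36, 38]
  Merge [1, 1, 16, 37] + [-4, 33, 36, 38] -> [-4, 1, 1, 16, 33, 36, 37, 38]


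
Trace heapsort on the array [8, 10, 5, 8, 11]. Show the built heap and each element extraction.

Build heap: [11, 10, 5, 8, 8]
Extract 11: [10, 8, 5, 8, 11]
Extract 10: [8, 8, 5, 10, 11]
Extract 8: [8, 5, 8, 10, 11]
Extract 8: [5, 8, 8, 10, 11]


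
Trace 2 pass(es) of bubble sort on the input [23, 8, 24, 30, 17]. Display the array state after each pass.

After pass 1: [8, 23, 24, 17, 30] (2 swaps)
After pass 2: [8, 23, 17, 24, 30] (1 swaps)
Total swaps: 3


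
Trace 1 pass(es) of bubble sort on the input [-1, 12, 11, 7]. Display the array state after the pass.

After pass 1: [-1, 11, 7, 12] (2 swaps)
Total swaps: 2


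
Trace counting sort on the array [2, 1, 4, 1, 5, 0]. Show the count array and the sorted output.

Count array: [1, 2, 1, 0, 1, 1]
(count[i] = number of elements equal to i)
Cumulative count: [1, 3, 4, 4, 5, 6]
Sorted: [0, 1, 1, 2, 4, 5]


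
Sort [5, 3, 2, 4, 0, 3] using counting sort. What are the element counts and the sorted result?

Count array: [1, 0, 1, 2, 1, 1]
(count[i] = number of elements equal to i)
Cumulative count: [1, 1, 2, 4, 5, 6]
Sorted: [0, 2, 3, 3, 4, 5]


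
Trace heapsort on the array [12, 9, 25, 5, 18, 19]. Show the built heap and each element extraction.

Build heap: [25, 18, 19, 5, 9, 12]
Extract 25: [19, 18, 12, 5, 9, 25]
Extract 19: [18, 9, 12, 5, 19, 25]
Extract 18: [12, 9, 5, 18, 19, 25]
Extract 12: [9, 5, 12, 18, 19, 25]
Extract 9: [5, 9, 12, 18, 19, 25]


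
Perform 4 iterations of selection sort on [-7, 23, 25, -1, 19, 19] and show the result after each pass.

Pass 1: Select minimum -7 at index 0, swap -> [-7, 23, 25, -1, 19, 19]
Pass 2: Select minimum -1 at index 3, swap -> [-7, -1, 25, 23, 19, 19]
Pass 3: Select minimum 19 at index 4, swap -> [-7, -1, 19, 23, 25, 19]
Pass 4: Select minimum 19 at index 5, swap -> [-7, -1, 19, 19, 25, 23]


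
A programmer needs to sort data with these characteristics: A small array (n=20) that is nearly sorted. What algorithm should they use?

Best choice: Insertion sort
Reason: Insertion sort is O(n) for nearly sorted arrays and has low overhead


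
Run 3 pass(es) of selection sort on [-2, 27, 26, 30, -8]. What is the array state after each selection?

Pass 1: Select minimum -8 at index 4, swap -> [-8, 27, 26, 30, -2]
Pass 2: Select minimum -2 at index 4, swap -> [-8, -2, 26, 30, 27]
Pass 3: Select minimum 26 at index 2, swap -> [-8, -2, 26, 30, 27]


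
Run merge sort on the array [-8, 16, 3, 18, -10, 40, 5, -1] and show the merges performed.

Divide and conquer:
  Merge [-8] + [16] -> [-8, 16]
  Merge [3] + [18] -> [3, 18]
  Merge [-8, 16] + [3, 18] -> [-8, 3, 16, 18]
  Merge [-10] + [40] -> [-10, 40]
  Merge [5] + [-1] -> [-1, 5]
  Merge [-10, 40] + [-1, 5] -> [-10, -1, 5, 40]
  Merge [-8, 3, 16, 18] + [-10, -1, 5, 40] -> [-10, -8, -1, 3, 5, 16, 18, 40]


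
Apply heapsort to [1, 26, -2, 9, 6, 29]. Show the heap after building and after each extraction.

Build heap: [29, 26, 1, 9, 6, -2]
Extract 29: [26, 9, 1, -2, 6, 29]
Extract 26: [9, 6, 1, -2, 26, 29]
Extract 9: [6, -2, 1, 9, 26, 29]
Extract 6: [1, -2, 6, 9, 26, 29]
Extract 1: [-2, 1, 6, 9, 26, 29]


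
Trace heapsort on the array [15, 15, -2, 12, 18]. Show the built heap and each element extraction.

Build heap: [18, 15, -2, 12, 15]
Extract 18: [15, 15, -2, 12, 18]
Extract 15: [15, 12, -2, 15, 18]
Extract 15: [12, -2, 15, 15, 18]
Extract 12: [-2, 12, 15, 15, 18]


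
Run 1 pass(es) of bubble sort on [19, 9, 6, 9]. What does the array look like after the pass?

After pass 1: [9, 6, 9, 19] (3 swaps)
Total swaps: 3


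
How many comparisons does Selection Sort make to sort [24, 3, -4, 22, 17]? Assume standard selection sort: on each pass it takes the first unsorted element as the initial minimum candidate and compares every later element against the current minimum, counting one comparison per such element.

Pass 1: scan indices 1..4 for the minimum = 4 comparison(s); min is -4, place at index 0 -> [-4, 3, 24, 22, 17]
Pass 2: scan indices 2..4 for the minimum = 3 comparison(s); min is 3, place at index 1 -> [-4, 3, 24, 22, 17]
Pass 3: scan indices 3..4 for the minimum = 2 comparison(s); min is 17, place at index 2 -> [-4, 3, 17, 22, 24]
Pass 4: scan indices 4..4 for the minimum = 1 comparison(s); min is 22, place at index 3 -> [-4, 3, 17, 22, 24]
Selection sort always scans the whole unsorted suffix, so the count is (n-1) + (n-2) + ... + 1 = n(n-1)/2 = 5*4/2 = 10 regardless of the input order.
Total comparisons: 4 + 3 + 2 + 1 = 10


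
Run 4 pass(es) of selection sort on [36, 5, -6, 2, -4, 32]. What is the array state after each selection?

Pass 1: Select minimum -6 at index 2, swap -> [-6, 5, 36, 2, -4, 32]
Pass 2: Select minimum -4 at index 4, swap -> [-6, -4, 36, 2, 5, 32]
Pass 3: Select minimum 2 at index 3, swap -> [-6, -4, 2, 36, 5, 32]
Pass 4: Select minimum 5 at index 4, swap -> [-6, -4, 2, 5, 36, 32]


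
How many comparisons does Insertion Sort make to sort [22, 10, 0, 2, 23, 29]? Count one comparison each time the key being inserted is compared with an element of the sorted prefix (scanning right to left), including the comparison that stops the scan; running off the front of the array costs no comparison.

Insert 10: 22 > 10 (shift), reached front = 1 comparison(s) -> [10, 22, 0, 2, 23, 29]
Insert 0: 22 > 0 (shift), 10 > 0 (shift), reached front = 2 comparison(s) -> [0, 10, 22, 2, 23, 29]
Insert 2: 22 > 2 (shift), 10 > 2 (shift), 0 <= 2 (stop) = 3 comparison(s) -> [0, 2, 10, 22, 23, 29]
Insert 23: 22 <= 23 (stop) = 1 comparison(s) -> [0, 2, 10, 22, 23, 29]
Insert 29: 23 <= 29 (stop) = 1 comparison(s) -> [0, 2, 10, 22, 23, 29]
Total comparisons: 1 + 2 + 3 + 1 + 1 = 8


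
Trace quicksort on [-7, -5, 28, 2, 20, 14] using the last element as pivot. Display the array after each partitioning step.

Partition 1: pivot=14 at index 3 -> [-7, -5, 2, 14, 20, 28]
Partition 2: pivot=2 at index 2 -> [-7, -5, 2, 14, 20, 28]
Partition 3: pivot=-5 at index 1 -> [-7, -5, 2, 14, 20, 28]
Partition 4: pivot=28 at index 5 -> [-7, -5, 2, 14, 20, 28]


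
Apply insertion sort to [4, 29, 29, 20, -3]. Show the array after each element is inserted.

First element 4 is already 'sorted'
Insert 29: shifted 0 elements -> [4, 29, 29, 20, -3]
Insert 29: shifted 0 elements -> [4, 29, 29, 20, -3]
Insert 20: shifted 2 elements -> [4, 20, 29, 29, -3]
Insert -3: shifted 4 elements -> [-3, 4, 20, 29, 29]


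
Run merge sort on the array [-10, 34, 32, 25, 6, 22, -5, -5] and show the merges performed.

Divide and conquer:
  Merge [-10] + [34] -> [-10, 34]
  Merge [32] + [25] -> [25, 32]
  Merge [-10, 34] + [25, 32] -> [-10, 25, 32, 34]
  Merge [6] + [22] -> [6, 22]
  Merge [-5] + [-5] -> [-5, -5]
  Merge [6, 22] + [-5, -5] -> [-5, -5, 6, 22]
  Merge [-10, 25, 32, 34] + [-5, -5, 6, 22] -> [-10, -5, -5, 6, 22, 25, 32, 34]


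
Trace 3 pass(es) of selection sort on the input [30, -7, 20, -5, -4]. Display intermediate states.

Pass 1: Select minimum -7 at index 1, swap -> [-7, 30, 20, -5, -4]
Pass 2: Select minimum -5 at index 3, swap -> [-7, -5, 20, 30, -4]
Pass 3: Select minimum -4 at index 4, swap -> [-7, -5, -4, 30, 20]
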